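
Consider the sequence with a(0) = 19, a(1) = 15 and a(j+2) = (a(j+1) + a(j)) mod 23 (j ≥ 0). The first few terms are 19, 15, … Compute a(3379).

Computing terms: a(0) = 19; a(1) = 15; a(2) = 11; a(3) = 3; a(4) = 14; a(5) = 17; a(6) = 8; a(7) = 2; a(8) = 10; a(9) = 12; a(10) = 22; a(11) = 11; a(12) = 10; a(13) = 21; a(14) = 8; a(15) = 6; a(16) = 14; a(17) = 20; a(18) = 11; a(19) = 8; a(20) = 19; a(21) = 4; a(22) = 0; a(23) = 4; a(24) = 4; a(25) = 8; a(26) = 12; a(27) = 20; a(28) = 9; a(29) = 6; a(30) = 15; a(31) = 21; a(32) = 13; a(33) = 11; a(34) = 1; a(35) = 12; a(36) = 13; a(37) = 2; a(38) = 15; a(39) = 17; a(40) = 9; a(41) = 3; a(42) = 12; a(43) = 15; a(44) = 4; a(45) = 19; a(46) = 0; a(47) = 19; a(48) = 19; a(49) = 15.
The sequence repeats with period 48.
(3379 - 0) mod 48 = 19, so a(3379) = a(19) = 8.

8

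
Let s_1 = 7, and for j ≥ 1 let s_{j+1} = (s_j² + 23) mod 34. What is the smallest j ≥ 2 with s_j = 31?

9

Listing terms: s_1 = 7,  s_2 = 4,  s_3 = 5,  s_4 = 14,  s_5 = 15,  s_6 = 10,  s_7 = 21,  s_8 = 22,  s_9 = 31,  s_{10} = 32,  s_{11} = 27,  s_{12} = 4.
Since s_{12} = s_2 = 4, the sequence is eventually periodic: after a pre-period of length 1 it cycles with period 10.
The value 31 first appears (with j ≥ 2) at s_9.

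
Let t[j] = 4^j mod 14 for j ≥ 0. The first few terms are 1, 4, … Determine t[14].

t[0] = 1,  t[1] = 4,  t[2] = 2,  t[3] = 8,  t[4] = 4.
Since t[4] = t[1] = 4, the sequence is eventually periodic: after a pre-period of length 1 it cycles with period 3.
For j ≥ 1, t[j] depends only on (j - 1) mod 3. (14 - 1) mod 3 = 1, so t[14] = t[2] = 2.

2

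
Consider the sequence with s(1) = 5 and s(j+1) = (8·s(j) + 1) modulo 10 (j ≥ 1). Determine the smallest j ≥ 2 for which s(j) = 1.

Computing terms: s(1) = 5, s(2) = 1, s(3) = 9, s(4) = 3, s(5) = 5.
The sequence repeats with period 4.
The value 1 first appears (with j ≥ 2) at s(2).

2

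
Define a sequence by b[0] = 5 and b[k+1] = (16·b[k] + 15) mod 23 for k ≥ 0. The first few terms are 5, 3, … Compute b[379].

12

We have b[0] = 5,  b[1] = 3,  b[2] = 17,  b[3] = 11,  b[4] = 7,  b[5] = 12,  b[6] = 0,  b[7] = 15,  b[8] = 2,  b[9] = 1,  b[10] = 8,  b[11] = 5.
The sequence repeats with period 11.
So b[379] = b[0 + ((379-0) mod 11)] = b[5] = 12.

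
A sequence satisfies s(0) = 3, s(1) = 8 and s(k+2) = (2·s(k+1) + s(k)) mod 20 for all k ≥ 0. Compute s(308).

11

We have s(0) = 3, s(1) = 8, s(2) = 19, s(3) = 6, s(4) = 11, s(5) = 8, s(6) = 7, s(7) = 2, s(8) = 11, s(9) = 4, s(10) = 19, s(11) = 2, s(12) = 3, s(13) = 8.
Since (s(12), s(13)) = (s(0), s(1)) = (3, 8) (two consecutive terms determine the rest), the sequence is periodic with period 12.
(308 - 0) mod 12 = 8, so s(308) = s(8) = 11.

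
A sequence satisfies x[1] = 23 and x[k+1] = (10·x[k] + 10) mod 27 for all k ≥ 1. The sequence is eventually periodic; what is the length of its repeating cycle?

Listing terms: x[1] = 23,  x[2] = 24,  x[3] = 7,  x[4] = 26,  x[5] = 0,  x[6] = 10,  x[7] = 2,  x[8] = 3,  x[9] = 13,  x[10] = 5,  x[11] = 6,  x[12] = 16,  x[13] = 8,  x[14] = 9,  x[15] = 19,  x[16] = 11,  x[17] = 12,  x[18] = 22,  x[19] = 14,  x[20] = 15,  x[21] = 25,  x[22] = 17,  x[23] = 18,  x[24] = 1,  x[25] = 20,  x[26] = 21,  x[27] = 4,  x[28] = 23.
The sequence repeats with period 27.

27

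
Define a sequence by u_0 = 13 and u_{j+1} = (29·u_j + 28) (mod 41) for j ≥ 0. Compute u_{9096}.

u_0 = 13, u_1 = 36, u_2 = 6, u_3 = 38, u_4 = 23, u_5 = 39, u_6 = 11, u_7 = 19, u_8 = 5, u_9 = 9, u_{10} = 2, u_{11} = 4, u_{12} = 21, u_{13} = 22, u_{14} = 10, u_{15} = 31, u_{16} = 25, u_{17} = 15, u_{18} = 12, u_{19} = 7, u_{20} = 26, u_{21} = 3, u_{22} = 33, u_{23} = 1, u_{24} = 16, u_{25} = 0, u_{26} = 28, u_{27} = 20, u_{28} = 34, u_{29} = 30, u_{30} = 37, u_{31} = 35, u_{32} = 18, u_{33} = 17, u_{34} = 29, u_{35} = 8, u_{36} = 14, u_{37} = 24, u_{38} = 27, u_{39} = 32, u_{40} = 13.
Since u_{40} = u_0 = 13, the sequence is periodic with period 40.
(9096 - 0) mod 40 = 16, so u_{9096} = u_{16} = 25.

25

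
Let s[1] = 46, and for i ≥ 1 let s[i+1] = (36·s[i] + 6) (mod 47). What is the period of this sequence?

s[1] = 46, s[2] = 17, s[3] = 7, s[4] = 23, s[5] = 35, s[6] = 44, s[7] = 39, s[8] = 0, s[9] = 6, s[10] = 34, s[11] = 8, s[12] = 12, s[13] = 15, s[14] = 29, s[15] = 16, s[16] = 18, s[17] = 43, s[18] = 3, s[19] = 20, s[20] = 21, s[21] = 10, s[22] = 37, s[23] = 22, s[24] = 46.
Since s[24] = s[1] = 46, the sequence is periodic with period 23.

23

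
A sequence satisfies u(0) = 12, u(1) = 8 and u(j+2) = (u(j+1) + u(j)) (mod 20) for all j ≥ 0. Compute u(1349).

4

u(0) = 12,  u(1) = 8,  u(2) = 0,  u(3) = 8,  u(4) = 8,  u(5) = 16,  u(6) = 4,  u(7) = 0,  u(8) = 4,  u(9) = 4,  u(10) = 8,  u(11) = 12,  u(12) = 0,  u(13) = 12,  u(14) = 12,  u(15) = 4,  u(16) = 16,  u(17) = 0,  u(18) = 16,  u(19) = 16,  u(20) = 12,  u(21) = 8.
The sequence repeats with period 20.
So u(1349) = u(0 + ((1349-0) mod 20)) = u(9) = 4.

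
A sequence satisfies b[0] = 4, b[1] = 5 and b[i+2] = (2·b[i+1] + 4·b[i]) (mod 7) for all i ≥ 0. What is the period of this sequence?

b[0] = 4; b[1] = 5; b[2] = 5; b[3] = 2; b[4] = 3; b[5] = 0; b[6] = 5; b[7] = 3; b[8] = 5; b[9] = 1; b[10] = 1; b[11] = 6; b[12] = 2; b[13] = 0; b[14] = 1; b[15] = 2; b[16] = 1; b[17] = 3; b[18] = 3; b[19] = 4; b[20] = 6; b[21] = 0; b[22] = 3; b[23] = 6; b[24] = 3; b[25] = 2; b[26] = 2; b[27] = 5; b[28] = 4; b[29] = 0; b[30] = 2; b[31] = 4; b[32] = 2; b[33] = 6; b[34] = 6; b[35] = 1; b[36] = 5; b[37] = 0; b[38] = 6; b[39] = 5; b[40] = 6; b[41] = 4; b[42] = 4; b[43] = 3; b[44] = 1; b[45] = 0; b[46] = 4; b[47] = 1; b[48] = 4; b[49] = 5.
The sequence repeats with period 48.

48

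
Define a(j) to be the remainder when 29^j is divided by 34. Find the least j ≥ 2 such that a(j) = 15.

a(1) = 29, a(2) = 25, a(3) = 11, a(4) = 13, a(5) = 3, a(6) = 19, a(7) = 7, a(8) = 33, a(9) = 5, a(10) = 9, a(11) = 23, a(12) = 21, a(13) = 31, a(14) = 15, a(15) = 27, a(16) = 1, a(17) = 29.
Since a(17) = a(1) = 29, the sequence is periodic with period 16.
The value 15 first appears (with j ≥ 2) at a(14).

14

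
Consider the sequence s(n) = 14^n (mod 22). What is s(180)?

Listing terms: s(1) = 14,  s(2) = 20,  s(3) = 16,  s(4) = 4,  s(5) = 12,  s(6) = 14.
Since s(6) = s(1) = 14, the sequence is periodic with period 5.
So s(180) = s(1 + ((180-1) mod 5)) = s(5) = 12.

12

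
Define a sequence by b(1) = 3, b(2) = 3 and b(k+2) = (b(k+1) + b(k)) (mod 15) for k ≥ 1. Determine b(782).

3

Listing terms: b(1) = 3; b(2) = 3; b(3) = 6; b(4) = 9; b(5) = 0; b(6) = 9; b(7) = 9; b(8) = 3; b(9) = 12; b(10) = 0; b(11) = 12; b(12) = 12; b(13) = 9; b(14) = 6; b(15) = 0; b(16) = 6; b(17) = 6; b(18) = 12; b(19) = 3; b(20) = 0; b(21) = 3; b(22) = 3.
The sequence repeats with period 20.
(782 - 1) mod 20 = 1, so b(782) = b(2) = 3.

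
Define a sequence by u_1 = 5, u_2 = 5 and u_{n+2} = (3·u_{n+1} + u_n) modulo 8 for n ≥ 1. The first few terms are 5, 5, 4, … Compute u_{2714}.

u_1 = 5; u_2 = 5; u_3 = 4; u_4 = 1; u_5 = 7; u_6 = 6; u_7 = 1; u_8 = 1; u_9 = 4; u_{10} = 5; u_{11} = 3; u_{12} = 6; u_{13} = 5; u_{14} = 5.
Since (u_{13}, u_{14}) = (u_1, u_2) = (5, 5) (two consecutive terms determine the rest), the sequence is periodic with period 12.
(2714 - 1) mod 12 = 1, so u_{2714} = u_2 = 5.

5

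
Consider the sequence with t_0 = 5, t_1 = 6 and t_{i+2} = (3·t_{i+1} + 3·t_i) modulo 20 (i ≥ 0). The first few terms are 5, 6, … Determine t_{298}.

t_0 = 5; t_1 = 6; t_2 = 13; t_3 = 17; t_4 = 10; t_5 = 1; t_6 = 13; t_7 = 2; t_8 = 5; t_9 = 1; t_{10} = 18; t_{11} = 17; t_{12} = 5; t_{13} = 6.
Since (t_{12}, t_{13}) = (t_0, t_1) = (5, 6) (two consecutive terms determine the rest), the sequence is periodic with period 12.
(298 - 0) mod 12 = 10, so t_{298} = t_{10} = 18.

18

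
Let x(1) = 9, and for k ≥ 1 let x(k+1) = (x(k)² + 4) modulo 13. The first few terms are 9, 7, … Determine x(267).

Computing terms: x(1) = 9; x(2) = 7; x(3) = 1; x(4) = 5; x(5) = 3; x(6) = 0; x(7) = 4; x(8) = 7.
Since x(8) = x(2) = 7, the sequence is eventually periodic: after a pre-period of length 1 it cycles with period 6.
For k ≥ 2, x(k) depends only on (k - 2) mod 6. (267 - 2) mod 6 = 1, so x(267) = x(3) = 1.

1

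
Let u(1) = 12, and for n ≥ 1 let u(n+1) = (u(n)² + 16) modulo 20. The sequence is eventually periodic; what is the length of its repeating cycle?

Computing terms: u(1) = 12,  u(2) = 0,  u(3) = 16,  u(4) = 12.
Since u(4) = u(1) = 12, the sequence is periodic with period 3.

3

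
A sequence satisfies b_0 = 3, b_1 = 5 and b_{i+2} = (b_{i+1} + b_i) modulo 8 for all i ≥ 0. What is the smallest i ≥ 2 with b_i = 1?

Listing terms: b_0 = 3; b_1 = 5; b_2 = 0; b_3 = 5; b_4 = 5; b_5 = 2; b_6 = 7; b_7 = 1; b_8 = 0; b_9 = 1; b_{10} = 1; b_{11} = 2; b_{12} = 3; b_{13} = 5.
The sequence repeats with period 12.
The value 1 first appears (with i ≥ 2) at b_7.

7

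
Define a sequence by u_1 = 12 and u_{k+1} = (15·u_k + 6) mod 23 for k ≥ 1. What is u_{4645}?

We have u_1 = 12,  u_2 = 2,  u_3 = 13,  u_4 = 17,  u_5 = 8,  u_6 = 11,  u_7 = 10,  u_8 = 18,  u_9 = 0,  u_{10} = 6,  u_{11} = 4,  u_{12} = 20,  u_{13} = 7,  u_{14} = 19,  u_{15} = 15,  u_{16} = 1,  u_{17} = 21,  u_{18} = 22,  u_{19} = 14,  u_{20} = 9,  u_{21} = 3,  u_{22} = 5,  u_{23} = 12.
Since u_{23} = u_1 = 12, the sequence is periodic with period 22.
So u_{4645} = u_{1 + ((4645-1) mod 22)} = u_3 = 13.

13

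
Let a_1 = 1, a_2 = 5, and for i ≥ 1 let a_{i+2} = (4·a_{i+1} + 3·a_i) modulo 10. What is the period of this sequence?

We have a_1 = 1; a_2 = 5; a_3 = 3; a_4 = 7; a_5 = 7; a_6 = 9; a_7 = 7; a_8 = 5; a_9 = 1; a_{10} = 9; a_{11} = 9; a_{12} = 3; a_{13} = 9; a_{14} = 5; a_{15} = 7; a_{16} = 3; a_{17} = 3; a_{18} = 1; a_{19} = 3; a_{20} = 5; a_{21} = 9; a_{22} = 1; a_{23} = 1; a_{24} = 7; a_{25} = 1; a_{26} = 5.
Since (a_{25}, a_{26}) = (a_1, a_2) = (1, 5) (two consecutive terms determine the rest), the sequence is periodic with period 24.

24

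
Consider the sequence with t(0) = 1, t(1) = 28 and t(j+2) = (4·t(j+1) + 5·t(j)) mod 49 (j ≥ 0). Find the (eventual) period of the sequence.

t(0) = 1,  t(1) = 28,  t(2) = 19,  t(3) = 20,  t(4) = 28,  t(5) = 16,  t(6) = 8,  t(7) = 14,  t(8) = 47,  t(9) = 13,  t(10) = 42,  t(11) = 37,  t(12) = 15,  t(13) = 0,  t(14) = 26,  t(15) = 6,  t(16) = 7,  t(17) = 9,  t(18) = 22,  t(19) = 35,  t(20) = 5,  t(21) = 48,  t(22) = 21,  t(23) = 30,  t(24) = 29,  t(25) = 21,  t(26) = 33,  t(27) = 41,  t(28) = 35,  t(29) = 2,  t(30) = 36,  t(31) = 7,  t(32) = 12,  t(33) = 34,  t(34) = 0,  t(35) = 23,  t(36) = 43,  t(37) = 42,  t(38) = 40,  t(39) = 27,  t(40) = 14,  t(41) = 44,  t(42) = 1,  t(43) = 28.
Since (t(42), t(43)) = (t(0), t(1)) = (1, 28) (two consecutive terms determine the rest), the sequence is periodic with period 42.

42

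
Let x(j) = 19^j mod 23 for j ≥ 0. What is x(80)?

Listing terms: x(0) = 1,  x(1) = 19,  x(2) = 16,  x(3) = 5,  x(4) = 3,  x(5) = 11,  x(6) = 2,  x(7) = 15,  x(8) = 9,  x(9) = 10,  x(10) = 6,  x(11) = 22,  x(12) = 4,  x(13) = 7,  x(14) = 18,  x(15) = 20,  x(16) = 12,  x(17) = 21,  x(18) = 8,  x(19) = 14,  x(20) = 13,  x(21) = 17,  x(22) = 1.
The sequence repeats with period 22.
(80 - 0) mod 22 = 14, so x(80) = x(14) = 18.

18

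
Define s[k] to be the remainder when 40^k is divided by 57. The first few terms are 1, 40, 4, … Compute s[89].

10

We have s[0] = 1, s[1] = 40, s[2] = 4, s[3] = 46, s[4] = 16, s[5] = 13, s[6] = 7, s[7] = 52, s[8] = 28, s[9] = 37, s[10] = 55, s[11] = 34, s[12] = 49, s[13] = 22, s[14] = 25, s[15] = 31, s[16] = 43, s[17] = 10, s[18] = 1.
Since s[18] = s[0] = 1, the sequence is periodic with period 18.
(89 - 0) mod 18 = 17, so s[89] = s[17] = 10.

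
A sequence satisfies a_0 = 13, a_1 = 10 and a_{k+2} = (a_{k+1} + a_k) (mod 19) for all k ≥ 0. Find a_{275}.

13

Computing terms: a_0 = 13; a_1 = 10; a_2 = 4; a_3 = 14; a_4 = 18; a_5 = 13; a_6 = 12; a_7 = 6; a_8 = 18; a_9 = 5; a_{10} = 4; a_{11} = 9; a_{12} = 13; a_{13} = 3; a_{14} = 16; a_{15} = 0; a_{16} = 16; a_{17} = 16; a_{18} = 13; a_{19} = 10.
Since (a_{18}, a_{19}) = (a_0, a_1) = (13, 10) (two consecutive terms determine the rest), the sequence is periodic with period 18.
So a_{275} = a_{0 + ((275-0) mod 18)} = a_5 = 13.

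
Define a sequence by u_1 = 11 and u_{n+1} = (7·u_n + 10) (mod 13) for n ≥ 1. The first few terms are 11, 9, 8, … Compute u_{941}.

Listing terms: u_1 = 11; u_2 = 9; u_3 = 8; u_4 = 1; u_5 = 4; u_6 = 12; u_7 = 3; u_8 = 5; u_9 = 6; u_{10} = 0; u_{11} = 10; u_{12} = 2; u_{13} = 11.
The sequence repeats with period 12.
(941 - 1) mod 12 = 4, so u_{941} = u_5 = 4.

4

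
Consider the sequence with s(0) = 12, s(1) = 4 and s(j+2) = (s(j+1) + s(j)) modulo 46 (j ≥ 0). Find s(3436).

Listing terms: s(0) = 12, s(1) = 4, s(2) = 16, s(3) = 20, s(4) = 36, s(5) = 10, s(6) = 0, s(7) = 10, s(8) = 10, s(9) = 20, s(10) = 30, s(11) = 4, s(12) = 34, s(13) = 38, s(14) = 26, s(15) = 18, s(16) = 44, s(17) = 16, s(18) = 14, s(19) = 30, s(20) = 44, s(21) = 28, s(22) = 26, s(23) = 8, s(24) = 34, s(25) = 42, s(26) = 30, s(27) = 26, s(28) = 10, s(29) = 36, s(30) = 0, s(31) = 36, s(32) = 36, s(33) = 26, s(34) = 16, s(35) = 42, s(36) = 12, s(37) = 8, s(38) = 20, s(39) = 28, s(40) = 2, s(41) = 30, s(42) = 32, s(43) = 16, s(44) = 2, s(45) = 18, s(46) = 20, s(47) = 38, s(48) = 12, s(49) = 4.
The sequence repeats with period 48.
So s(3436) = s(0 + ((3436-0) mod 48)) = s(28) = 10.

10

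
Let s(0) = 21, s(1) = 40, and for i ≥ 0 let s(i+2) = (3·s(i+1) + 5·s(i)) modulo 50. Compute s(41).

25

We have s(0) = 21, s(1) = 40, s(2) = 25, s(3) = 25, s(4) = 0, s(5) = 25, s(6) = 25.
Since (s(5), s(6)) = (s(2), s(3)) = (25, 25) (two consecutive terms determine the rest), the sequence is eventually periodic: after a pre-period of length 2 it cycles with period 3.
For i ≥ 2, s(i) depends only on (i - 2) mod 3. (41 - 2) mod 3 = 0, so s(41) = s(2) = 25.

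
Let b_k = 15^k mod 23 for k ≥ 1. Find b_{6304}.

8

We have b_1 = 15,  b_2 = 18,  b_3 = 17,  b_4 = 2,  b_5 = 7,  b_6 = 13,  b_7 = 11,  b_8 = 4,  b_9 = 14,  b_{10} = 3,  b_{11} = 22,  b_{12} = 8,  b_{13} = 5,  b_{14} = 6,  b_{15} = 21,  b_{16} = 16,  b_{17} = 10,  b_{18} = 12,  b_{19} = 19,  b_{20} = 9,  b_{21} = 20,  b_{22} = 1,  b_{23} = 15.
Since b_{23} = b_1 = 15, the sequence is periodic with period 22.
So b_{6304} = b_{1 + ((6304-1) mod 22)} = b_{12} = 8.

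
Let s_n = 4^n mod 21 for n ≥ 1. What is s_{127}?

4

We have s_1 = 4, s_2 = 16, s_3 = 1, s_4 = 4.
Since s_4 = s_1 = 4, the sequence is periodic with period 3.
So s_{127} = s_{1 + ((127-1) mod 3)} = s_1 = 4.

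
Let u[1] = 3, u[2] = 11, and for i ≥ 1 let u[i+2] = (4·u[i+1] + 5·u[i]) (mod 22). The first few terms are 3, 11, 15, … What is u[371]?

Computing terms: u[1] = 3; u[2] = 11; u[3] = 15; u[4] = 5; u[5] = 7; u[6] = 9; u[7] = 5; u[8] = 21; u[9] = 21; u[10] = 13; u[11] = 3; u[12] = 11.
The sequence repeats with period 10.
So u[371] = u[1 + ((371-1) mod 10)] = u[1] = 3.

3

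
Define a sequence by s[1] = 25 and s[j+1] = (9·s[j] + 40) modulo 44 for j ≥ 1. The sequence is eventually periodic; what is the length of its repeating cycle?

5

Listing terms: s[1] = 25,  s[2] = 1,  s[3] = 5,  s[4] = 41,  s[5] = 13,  s[6] = 25.
The sequence repeats with period 5.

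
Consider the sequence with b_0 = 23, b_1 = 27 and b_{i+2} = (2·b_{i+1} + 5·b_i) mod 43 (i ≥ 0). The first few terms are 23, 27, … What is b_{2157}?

37

Computing terms: b_0 = 23; b_1 = 27; b_2 = 40; b_3 = 0; b_4 = 28; b_5 = 13; b_6 = 37; b_7 = 10; b_8 = 33; b_9 = 30; b_{10} = 10; b_{11} = 41; b_{12} = 3; b_{13} = 39; b_{14} = 7; b_{15} = 37; b_{16} = 23; b_{17} = 16; b_{18} = 18; b_{19} = 30; b_{20} = 21; b_{21} = 20; b_{22} = 16; b_{23} = 3; b_{24} = 0; b_{25} = 15; b_{26} = 30; b_{27} = 6; b_{28} = 33; b_{29} = 10; b_{30} = 13; b_{31} = 33; b_{32} = 2; b_{33} = 40; b_{34} = 4; b_{35} = 36; b_{36} = 6; b_{37} = 20; b_{38} = 27; b_{39} = 25; b_{40} = 13; b_{41} = 22; b_{42} = 23; b_{43} = 27.
Since (b_{42}, b_{43}) = (b_0, b_1) = (23, 27) (two consecutive terms determine the rest), the sequence is periodic with period 42.
(2157 - 0) mod 42 = 15, so b_{2157} = b_{15} = 37.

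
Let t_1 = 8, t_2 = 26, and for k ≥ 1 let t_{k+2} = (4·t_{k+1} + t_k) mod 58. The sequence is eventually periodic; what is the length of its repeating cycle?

14

We have t_1 = 8; t_2 = 26; t_3 = 54; t_4 = 10; t_5 = 36; t_6 = 38; t_7 = 14; t_8 = 36; t_9 = 42; t_{10} = 30; t_{11} = 46; t_{12} = 40; t_{13} = 32; t_{14} = 52; t_{15} = 8; t_{16} = 26.
The sequence repeats with period 14.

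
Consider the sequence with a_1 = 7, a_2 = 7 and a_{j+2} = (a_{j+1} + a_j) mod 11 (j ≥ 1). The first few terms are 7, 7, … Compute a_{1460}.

0

We have a_1 = 7,  a_2 = 7,  a_3 = 3,  a_4 = 10,  a_5 = 2,  a_6 = 1,  a_7 = 3,  a_8 = 4,  a_9 = 7,  a_{10} = 0,  a_{11} = 7,  a_{12} = 7.
Since (a_{11}, a_{12}) = (a_1, a_2) = (7, 7) (two consecutive terms determine the rest), the sequence is periodic with period 10.
(1460 - 1) mod 10 = 9, so a_{1460} = a_{10} = 0.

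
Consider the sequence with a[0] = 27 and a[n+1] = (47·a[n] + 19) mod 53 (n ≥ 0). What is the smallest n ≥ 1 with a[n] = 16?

Listing terms: a[0] = 27; a[1] = 16; a[2] = 29; a[3] = 4; a[4] = 48; a[5] = 49; a[6] = 43; a[7] = 26; a[8] = 22; a[9] = 46; a[10] = 8; a[11] = 24; a[12] = 34; a[13] = 27.
Since a[13] = a[0] = 27, the sequence is periodic with period 13.
The value 16 first appears (with n ≥ 1) at a[1].

1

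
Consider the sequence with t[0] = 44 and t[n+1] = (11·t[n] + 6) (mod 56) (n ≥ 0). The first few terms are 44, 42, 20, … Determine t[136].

28

We have t[0] = 44; t[1] = 42; t[2] = 20; t[3] = 2; t[4] = 28; t[5] = 34; t[6] = 44.
Since t[6] = t[0] = 44, the sequence is periodic with period 6.
(136 - 0) mod 6 = 4, so t[136] = t[4] = 28.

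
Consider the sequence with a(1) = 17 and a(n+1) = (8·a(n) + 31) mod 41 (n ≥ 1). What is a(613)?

a(1) = 17; a(2) = 3; a(3) = 14; a(4) = 20; a(5) = 27; a(6) = 1; a(7) = 39; a(8) = 15; a(9) = 28; a(10) = 9; a(11) = 21; a(12) = 35; a(13) = 24; a(14) = 18; a(15) = 11; a(16) = 37; a(17) = 40; a(18) = 23; a(19) = 10; a(20) = 29; a(21) = 17.
Since a(21) = a(1) = 17, the sequence is periodic with period 20.
So a(613) = a(1 + ((613-1) mod 20)) = a(13) = 24.

24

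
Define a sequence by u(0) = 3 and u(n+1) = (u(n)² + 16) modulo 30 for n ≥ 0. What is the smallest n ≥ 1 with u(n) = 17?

3

Computing terms: u(0) = 3; u(1) = 25; u(2) = 11; u(3) = 17; u(4) = 5; u(5) = 11.
Since u(5) = u(2) = 11, the sequence is eventually periodic: after a pre-period of length 2 it cycles with period 3.
The value 17 first appears (with n ≥ 1) at u(3).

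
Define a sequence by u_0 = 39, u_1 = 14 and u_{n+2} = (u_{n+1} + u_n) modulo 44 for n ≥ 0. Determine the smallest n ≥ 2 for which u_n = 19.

We have u_0 = 39; u_1 = 14; u_2 = 9; u_3 = 23; u_4 = 32; u_5 = 11; u_6 = 43; u_7 = 10; u_8 = 9; u_9 = 19; u_{10} = 28; u_{11} = 3; u_{12} = 31; u_{13} = 34; u_{14} = 21; u_{15} = 11; u_{16} = 32; u_{17} = 43; u_{18} = 31; u_{19} = 30; u_{20} = 17; u_{21} = 3; u_{22} = 20; u_{23} = 23; u_{24} = 43; u_{25} = 22; u_{26} = 21; u_{27} = 43; u_{28} = 20; u_{29} = 19; u_{30} = 39; u_{31} = 14.
The sequence repeats with period 30.
The value 19 first appears (with n ≥ 2) at u_9.

9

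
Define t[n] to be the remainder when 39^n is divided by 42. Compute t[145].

Computing terms: t[1] = 39; t[2] = 9; t[3] = 15; t[4] = 39.
Since t[4] = t[1] = 39, the sequence is periodic with period 3.
(145 - 1) mod 3 = 0, so t[145] = t[1] = 39.

39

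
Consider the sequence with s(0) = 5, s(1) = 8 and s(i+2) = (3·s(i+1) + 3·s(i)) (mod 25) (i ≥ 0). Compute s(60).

5

s(0) = 5, s(1) = 8, s(2) = 14, s(3) = 16, s(4) = 15, s(5) = 18, s(6) = 24, s(7) = 1, s(8) = 0, s(9) = 3, s(10) = 9, s(11) = 11, s(12) = 10, s(13) = 13, s(14) = 19, s(15) = 21, s(16) = 20, s(17) = 23, s(18) = 4, s(19) = 6, s(20) = 5, s(21) = 8.
Since (s(20), s(21)) = (s(0), s(1)) = (5, 8) (two consecutive terms determine the rest), the sequence is periodic with period 20.
(60 - 0) mod 20 = 0, so s(60) = s(0) = 5.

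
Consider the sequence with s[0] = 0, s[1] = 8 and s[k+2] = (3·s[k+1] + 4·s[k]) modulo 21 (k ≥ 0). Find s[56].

s[0] = 0; s[1] = 8; s[2] = 3; s[3] = 20; s[4] = 9; s[5] = 2; s[6] = 0; s[7] = 8.
Since (s[6], s[7]) = (s[0], s[1]) = (0, 8) (two consecutive terms determine the rest), the sequence is periodic with period 6.
So s[56] = s[0 + ((56-0) mod 6)] = s[2] = 3.

3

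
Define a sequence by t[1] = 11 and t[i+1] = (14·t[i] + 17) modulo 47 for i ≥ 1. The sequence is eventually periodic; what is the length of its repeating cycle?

Computing terms: t[1] = 11; t[2] = 30; t[3] = 14; t[4] = 25; t[5] = 38; t[6] = 32; t[7] = 42; t[8] = 41; t[9] = 27; t[10] = 19; t[11] = 1; t[12] = 31; t[13] = 28; t[14] = 33; t[15] = 9; t[16] = 2; t[17] = 45; t[18] = 36; t[19] = 4; t[20] = 26; t[21] = 5; t[22] = 40; t[23] = 13; t[24] = 11.
The sequence repeats with period 23.

23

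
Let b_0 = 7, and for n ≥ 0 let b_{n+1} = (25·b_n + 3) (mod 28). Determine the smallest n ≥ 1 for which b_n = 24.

7

Listing terms: b_0 = 7,  b_1 = 10,  b_2 = 1,  b_3 = 0,  b_4 = 3,  b_5 = 22,  b_6 = 21,  b_7 = 24,  b_8 = 15,  b_9 = 14,  b_{10} = 17,  b_{11} = 8,  b_{12} = 7.
Since b_{12} = b_0 = 7, the sequence is periodic with period 12.
The value 24 first appears (with n ≥ 1) at b_7.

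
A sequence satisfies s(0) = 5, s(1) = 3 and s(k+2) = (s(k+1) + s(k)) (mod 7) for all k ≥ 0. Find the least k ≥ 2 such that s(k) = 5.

Listing terms: s(0) = 5,  s(1) = 3,  s(2) = 1,  s(3) = 4,  s(4) = 5,  s(5) = 2,  s(6) = 0,  s(7) = 2,  s(8) = 2,  s(9) = 4,  s(10) = 6,  s(11) = 3,  s(12) = 2,  s(13) = 5,  s(14) = 0,  s(15) = 5,  s(16) = 5,  s(17) = 3.
Since (s(16), s(17)) = (s(0), s(1)) = (5, 3) (two consecutive terms determine the rest), the sequence is periodic with period 16.
The value 5 first appears (with k ≥ 2) at s(4).

4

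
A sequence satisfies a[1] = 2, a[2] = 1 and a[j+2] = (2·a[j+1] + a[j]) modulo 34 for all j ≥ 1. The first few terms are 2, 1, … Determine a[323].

Listing terms: a[1] = 2, a[2] = 1, a[3] = 4, a[4] = 9, a[5] = 22, a[6] = 19, a[7] = 26, a[8] = 3, a[9] = 32, a[10] = 33, a[11] = 30, a[12] = 25, a[13] = 12, a[14] = 15, a[15] = 8, a[16] = 31, a[17] = 2, a[18] = 1.
Since (a[17], a[18]) = (a[1], a[2]) = (2, 1) (two consecutive terms determine the rest), the sequence is periodic with period 16.
So a[323] = a[1 + ((323-1) mod 16)] = a[3] = 4.

4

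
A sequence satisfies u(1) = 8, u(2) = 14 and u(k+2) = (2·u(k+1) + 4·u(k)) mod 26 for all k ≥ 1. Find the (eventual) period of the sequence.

42

We have u(1) = 8,  u(2) = 14,  u(3) = 8,  u(4) = 20,  u(5) = 20,  u(6) = 16,  u(7) = 8,  u(8) = 2,  u(9) = 10,  u(10) = 2,  u(11) = 18,  u(12) = 18,  u(13) = 4,  u(14) = 2,  u(15) = 20,  u(16) = 22,  u(17) = 20,  u(18) = 24,  u(19) = 24,  u(20) = 14,  u(21) = 20,  u(22) = 18,  u(23) = 12,  u(24) = 18,  u(25) = 6,  u(26) = 6,  u(27) = 10,  u(28) = 18,  u(29) = 24,  u(30) = 16,  u(31) = 24,  u(32) = 8,  u(33) = 8,  u(34) = 22,  u(35) = 24,  u(36) = 6,  u(37) = 4,  u(38) = 6,  u(39) = 2,  u(40) = 2,  u(41) = 12,  u(42) = 6,  u(43) = 8,  u(44) = 14.
Since (u(43), u(44)) = (u(1), u(2)) = (8, 14) (two consecutive terms determine the rest), the sequence is periodic with period 42.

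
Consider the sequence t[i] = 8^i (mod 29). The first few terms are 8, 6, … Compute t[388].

We have t[1] = 8; t[2] = 6; t[3] = 19; t[4] = 7; t[5] = 27; t[6] = 13; t[7] = 17; t[8] = 20; t[9] = 15; t[10] = 4; t[11] = 3; t[12] = 24; t[13] = 18; t[14] = 28; t[15] = 21; t[16] = 23; t[17] = 10; t[18] = 22; t[19] = 2; t[20] = 16; t[21] = 12; t[22] = 9; t[23] = 14; t[24] = 25; t[25] = 26; t[26] = 5; t[27] = 11; t[28] = 1; t[29] = 8.
Since t[29] = t[1] = 8, the sequence is periodic with period 28.
So t[388] = t[1 + ((388-1) mod 28)] = t[24] = 25.

25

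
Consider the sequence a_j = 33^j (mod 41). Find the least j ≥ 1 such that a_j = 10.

We have a_0 = 1, a_1 = 33, a_2 = 23, a_3 = 21, a_4 = 37, a_5 = 32, a_6 = 31, a_7 = 39, a_8 = 16, a_9 = 36, a_{10} = 40, a_{11} = 8, a_{12} = 18, a_{13} = 20, a_{14} = 4, a_{15} = 9, a_{16} = 10, a_{17} = 2, a_{18} = 25, a_{19} = 5, a_{20} = 1.
The sequence repeats with period 20.
The value 10 first appears (with j ≥ 1) at a_{16}.

16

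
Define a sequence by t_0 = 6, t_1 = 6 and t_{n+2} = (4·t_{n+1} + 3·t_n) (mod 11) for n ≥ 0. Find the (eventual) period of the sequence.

40

Listing terms: t_0 = 6; t_1 = 6; t_2 = 9; t_3 = 10; t_4 = 1; t_5 = 1; t_6 = 7; t_7 = 9; t_8 = 2; t_9 = 2; t_{10} = 3; t_{11} = 7; t_{12} = 4; t_{13} = 4; t_{14} = 6; t_{15} = 3; t_{16} = 8; t_{17} = 8; t_{18} = 1; t_{19} = 6; t_{20} = 5; t_{21} = 5; t_{22} = 2; t_{23} = 1; t_{24} = 10; t_{25} = 10; t_{26} = 4; t_{27} = 2; t_{28} = 9; t_{29} = 9; t_{30} = 8; t_{31} = 4; t_{32} = 7; t_{33} = 7; t_{34} = 5; t_{35} = 8; t_{36} = 3; t_{37} = 3; t_{38} = 10; t_{39} = 5; t_{40} = 6; t_{41} = 6.
The sequence repeats with period 40.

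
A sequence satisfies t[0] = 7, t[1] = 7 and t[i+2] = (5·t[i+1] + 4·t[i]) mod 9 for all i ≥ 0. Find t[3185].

We have t[0] = 7, t[1] = 7, t[2] = 0, t[3] = 1, t[4] = 5, t[5] = 2, t[6] = 3, t[7] = 5, t[8] = 1, t[9] = 7, t[10] = 3, t[11] = 7, t[12] = 2, t[13] = 2, t[14] = 0, t[15] = 8, t[16] = 4, t[17] = 7, t[18] = 6, t[19] = 4, t[20] = 8, t[21] = 2, t[22] = 6, t[23] = 2, t[24] = 7, t[25] = 7.
The sequence repeats with period 24.
(3185 - 0) mod 24 = 17, so t[3185] = t[17] = 7.

7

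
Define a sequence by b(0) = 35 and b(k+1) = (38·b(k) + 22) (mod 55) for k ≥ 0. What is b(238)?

Listing terms: b(0) = 35, b(1) = 32, b(2) = 28, b(3) = 41, b(4) = 40, b(5) = 2, b(6) = 43, b(7) = 6, b(8) = 30, b(9) = 7, b(10) = 13, b(11) = 21, b(12) = 50, b(13) = 52, b(14) = 18, b(15) = 46, b(16) = 10, b(17) = 17, b(18) = 8, b(19) = 51, b(20) = 35.
The sequence repeats with period 20.
So b(238) = b(0 + ((238-0) mod 20)) = b(18) = 8.

8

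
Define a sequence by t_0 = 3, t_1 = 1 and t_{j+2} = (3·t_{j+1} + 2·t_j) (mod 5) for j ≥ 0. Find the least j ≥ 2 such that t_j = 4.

Computing terms: t_0 = 3; t_1 = 1; t_2 = 4; t_3 = 4; t_4 = 0; t_5 = 3; t_6 = 4; t_7 = 3; t_8 = 2; t_9 = 2; t_{10} = 0; t_{11} = 4; t_{12} = 2; t_{13} = 4; t_{14} = 1; t_{15} = 1; t_{16} = 0; t_{17} = 2; t_{18} = 1; t_{19} = 2; t_{20} = 3; t_{21} = 3; t_{22} = 0; t_{23} = 1; t_{24} = 3; t_{25} = 1.
The sequence repeats with period 24.
The value 4 first appears (with j ≥ 2) at t_2.

2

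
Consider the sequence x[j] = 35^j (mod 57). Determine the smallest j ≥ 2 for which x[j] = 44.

17

x[1] = 35, x[2] = 28, x[3] = 11, x[4] = 43, x[5] = 23, x[6] = 7, x[7] = 17, x[8] = 25, x[9] = 20, x[10] = 16, x[11] = 47, x[12] = 49, x[13] = 5, x[14] = 4, x[15] = 26, x[16] = 55, x[17] = 44, x[18] = 1, x[19] = 35.
Since x[19] = x[1] = 35, the sequence is periodic with period 18.
The value 44 first appears (with j ≥ 2) at x[17].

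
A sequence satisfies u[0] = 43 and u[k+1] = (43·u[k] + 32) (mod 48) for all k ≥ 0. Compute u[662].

Computing terms: u[0] = 43, u[1] = 9, u[2] = 35, u[3] = 1, u[4] = 27, u[5] = 41, u[6] = 19, u[7] = 33, u[8] = 11, u[9] = 25, u[10] = 3, u[11] = 17, u[12] = 43.
The sequence repeats with period 12.
So u[662] = u[0 + ((662-0) mod 12)] = u[2] = 35.

35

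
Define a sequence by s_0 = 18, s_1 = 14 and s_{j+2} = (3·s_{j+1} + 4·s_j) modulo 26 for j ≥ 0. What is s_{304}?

12

Computing terms: s_0 = 18; s_1 = 14; s_2 = 10; s_3 = 8; s_4 = 12; s_5 = 16; s_6 = 18; s_7 = 14.
Since (s_6, s_7) = (s_0, s_1) = (18, 14) (two consecutive terms determine the rest), the sequence is periodic with period 6.
(304 - 0) mod 6 = 4, so s_{304} = s_4 = 12.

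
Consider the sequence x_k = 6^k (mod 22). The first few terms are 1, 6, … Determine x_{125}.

10

Listing terms: x_0 = 1; x_1 = 6; x_2 = 14; x_3 = 18; x_4 = 20; x_5 = 10; x_6 = 16; x_7 = 8; x_8 = 4; x_9 = 2; x_{10} = 12; x_{11} = 6.
Since x_{11} = x_1 = 6, the sequence is eventually periodic: after a pre-period of length 1 it cycles with period 10.
For k ≥ 1, x_k depends only on (k - 1) mod 10. (125 - 1) mod 10 = 4, so x_{125} = x_5 = 10.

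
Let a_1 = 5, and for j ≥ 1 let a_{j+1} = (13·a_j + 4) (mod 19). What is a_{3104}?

a_1 = 5; a_2 = 12; a_3 = 8; a_4 = 13; a_5 = 2; a_6 = 11; a_7 = 14; a_8 = 15; a_9 = 9; a_{10} = 7; a_{11} = 0; a_{12} = 4; a_{13} = 18; a_{14} = 10; a_{15} = 1; a_{16} = 17; a_{17} = 16; a_{18} = 3; a_{19} = 5.
The sequence repeats with period 18.
So a_{3104} = a_{1 + ((3104-1) mod 18)} = a_8 = 15.

15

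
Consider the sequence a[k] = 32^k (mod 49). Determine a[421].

Listing terms: a[0] = 1; a[1] = 32; a[2] = 44; a[3] = 36; a[4] = 25; a[5] = 16; a[6] = 22; a[7] = 18; a[8] = 37; a[9] = 8; a[10] = 11; a[11] = 9; a[12] = 43; a[13] = 4; a[14] = 30; a[15] = 29; a[16] = 46; a[17] = 2; a[18] = 15; a[19] = 39; a[20] = 23; a[21] = 1.
Since a[21] = a[0] = 1, the sequence is periodic with period 21.
So a[421] = a[0 + ((421-0) mod 21)] = a[1] = 32.

32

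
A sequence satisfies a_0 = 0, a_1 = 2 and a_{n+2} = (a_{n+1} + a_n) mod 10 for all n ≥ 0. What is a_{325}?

0

Computing terms: a_0 = 0; a_1 = 2; a_2 = 2; a_3 = 4; a_4 = 6; a_5 = 0; a_6 = 6; a_7 = 6; a_8 = 2; a_9 = 8; a_{10} = 0; a_{11} = 8; a_{12} = 8; a_{13} = 6; a_{14} = 4; a_{15} = 0; a_{16} = 4; a_{17} = 4; a_{18} = 8; a_{19} = 2; a_{20} = 0; a_{21} = 2.
The sequence repeats with period 20.
(325 - 0) mod 20 = 5, so a_{325} = a_5 = 0.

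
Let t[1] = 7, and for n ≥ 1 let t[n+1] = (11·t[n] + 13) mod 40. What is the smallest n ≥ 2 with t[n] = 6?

4

t[1] = 7,  t[2] = 10,  t[3] = 3,  t[4] = 6,  t[5] = 39,  t[6] = 2,  t[7] = 35,  t[8] = 38,  t[9] = 31,  t[10] = 34,  t[11] = 27,  t[12] = 30,  t[13] = 23,  t[14] = 26,  t[15] = 19,  t[16] = 22,  t[17] = 15,  t[18] = 18,  t[19] = 11,  t[20] = 14,  t[21] = 7.
Since t[21] = t[1] = 7, the sequence is periodic with period 20.
The value 6 first appears (with n ≥ 2) at t[4].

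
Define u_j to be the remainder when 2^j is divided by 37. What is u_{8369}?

18

Listing terms: u_0 = 1; u_1 = 2; u_2 = 4; u_3 = 8; u_4 = 16; u_5 = 32; u_6 = 27; u_7 = 17; u_8 = 34; u_9 = 31; u_{10} = 25; u_{11} = 13; u_{12} = 26; u_{13} = 15; u_{14} = 30; u_{15} = 23; u_{16} = 9; u_{17} = 18; u_{18} = 36; u_{19} = 35; u_{20} = 33; u_{21} = 29; u_{22} = 21; u_{23} = 5; u_{24} = 10; u_{25} = 20; u_{26} = 3; u_{27} = 6; u_{28} = 12; u_{29} = 24; u_{30} = 11; u_{31} = 22; u_{32} = 7; u_{33} = 14; u_{34} = 28; u_{35} = 19; u_{36} = 1.
Since u_{36} = u_0 = 1, the sequence is periodic with period 36.
So u_{8369} = u_{0 + ((8369-0) mod 36)} = u_{17} = 18.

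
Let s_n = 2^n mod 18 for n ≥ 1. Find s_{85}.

2

Listing terms: s_1 = 2; s_2 = 4; s_3 = 8; s_4 = 16; s_5 = 14; s_6 = 10; s_7 = 2.
The sequence repeats with period 6.
(85 - 1) mod 6 = 0, so s_{85} = s_1 = 2.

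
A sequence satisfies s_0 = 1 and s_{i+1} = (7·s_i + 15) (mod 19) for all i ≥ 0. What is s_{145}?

We have s_0 = 1, s_1 = 3, s_2 = 17, s_3 = 1.
The sequence repeats with period 3.
(145 - 0) mod 3 = 1, so s_{145} = s_1 = 3.

3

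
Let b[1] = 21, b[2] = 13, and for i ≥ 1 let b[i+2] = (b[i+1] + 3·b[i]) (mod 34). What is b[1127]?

b[1] = 21; b[2] = 13; b[3] = 8; b[4] = 13; b[5] = 3; b[6] = 8; b[7] = 17; b[8] = 7; b[9] = 24; b[10] = 11; b[11] = 15; b[12] = 14; b[13] = 25; b[14] = 33; b[15] = 6; b[16] = 3; b[17] = 21; b[18] = 30; b[19] = 25; b[20] = 13; b[21] = 20; b[22] = 25; b[23] = 17; b[24] = 24; b[25] = 7; b[26] = 11; b[27] = 32; b[28] = 31; b[29] = 25; b[30] = 16; b[31] = 23; b[32] = 3; b[33] = 4; b[34] = 13; b[35] = 25; b[36] = 30; b[37] = 3; b[38] = 25; b[39] = 0; b[40] = 7; b[41] = 7; b[42] = 28; b[43] = 15; b[44] = 31; b[45] = 8; b[46] = 33; b[47] = 23; b[48] = 20; b[49] = 21; b[50] = 13.
The sequence repeats with period 48.
(1127 - 1) mod 48 = 22, so b[1127] = b[23] = 17.

17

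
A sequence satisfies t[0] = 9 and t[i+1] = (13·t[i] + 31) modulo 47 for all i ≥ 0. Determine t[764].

t[0] = 9,  t[1] = 7,  t[2] = 28,  t[3] = 19,  t[4] = 43,  t[5] = 26,  t[6] = 40,  t[7] = 34,  t[8] = 3,  t[9] = 23,  t[10] = 1,  t[11] = 44,  t[12] = 39,  t[13] = 21,  t[14] = 22,  t[15] = 35,  t[16] = 16,  t[17] = 4,  t[18] = 36,  t[19] = 29,  t[20] = 32,  t[21] = 24,  t[22] = 14,  t[23] = 25,  t[24] = 27,  t[25] = 6,  t[26] = 15,  t[27] = 38,  t[28] = 8,  t[29] = 41,  t[30] = 0,  t[31] = 31,  t[32] = 11,  t[33] = 33,  t[34] = 37,  t[35] = 42,  t[36] = 13,  t[37] = 12,  t[38] = 46,  t[39] = 18,  t[40] = 30,  t[41] = 45,  t[42] = 5,  t[43] = 2,  t[44] = 10,  t[45] = 20,  t[46] = 9.
Since t[46] = t[0] = 9, the sequence is periodic with period 46.
(764 - 0) mod 46 = 28, so t[764] = t[28] = 8.

8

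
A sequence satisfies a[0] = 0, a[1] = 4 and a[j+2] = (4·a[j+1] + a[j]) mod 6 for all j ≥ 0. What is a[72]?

Listing terms: a[0] = 0, a[1] = 4, a[2] = 4, a[3] = 2, a[4] = 0, a[5] = 2, a[6] = 2, a[7] = 4, a[8] = 0, a[9] = 4.
Since (a[8], a[9]) = (a[0], a[1]) = (0, 4) (two consecutive terms determine the rest), the sequence is periodic with period 8.
So a[72] = a[0 + ((72-0) mod 8)] = a[0] = 0.

0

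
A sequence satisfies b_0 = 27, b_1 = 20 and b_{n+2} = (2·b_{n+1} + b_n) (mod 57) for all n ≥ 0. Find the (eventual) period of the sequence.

Listing terms: b_0 = 27,  b_1 = 20,  b_2 = 10,  b_3 = 40,  b_4 = 33,  b_5 = 49,  b_6 = 17,  b_7 = 26,  b_8 = 12,  b_9 = 50,  b_{10} = 55,  b_{11} = 46,  b_{12} = 33,  b_{13} = 55,  b_{14} = 29,  b_{15} = 56,  b_{16} = 27,  b_{17} = 53,  b_{18} = 19,  b_{19} = 34,  b_{20} = 30,  b_{21} = 37,  b_{22} = 47,  b_{23} = 17,  b_{24} = 24,  b_{25} = 8,  b_{26} = 40,  b_{27} = 31,  b_{28} = 45,  b_{29} = 7,  b_{30} = 2,  b_{31} = 11,  b_{32} = 24,  b_{33} = 2,  b_{34} = 28,  b_{35} = 1,  b_{36} = 30,  b_{37} = 4,  b_{38} = 38,  b_{39} = 23,  b_{40} = 27,  b_{41} = 20.
The sequence repeats with period 40.

40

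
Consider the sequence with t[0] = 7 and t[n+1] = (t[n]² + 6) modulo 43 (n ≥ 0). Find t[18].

7

t[0] = 7, t[1] = 12, t[2] = 21, t[3] = 17, t[4] = 37, t[5] = 42, t[6] = 7.
Since t[6] = t[0] = 7, the sequence is periodic with period 6.
(18 - 0) mod 6 = 0, so t[18] = t[0] = 7.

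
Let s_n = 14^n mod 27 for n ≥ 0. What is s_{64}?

13

Listing terms: s_0 = 1, s_1 = 14, s_2 = 7, s_3 = 17, s_4 = 22, s_5 = 11, s_6 = 19, s_7 = 23, s_8 = 25, s_9 = 26, s_{10} = 13, s_{11} = 20, s_{12} = 10, s_{13} = 5, s_{14} = 16, s_{15} = 8, s_{16} = 4, s_{17} = 2, s_{18} = 1.
Since s_{18} = s_0 = 1, the sequence is periodic with period 18.
(64 - 0) mod 18 = 10, so s_{64} = s_{10} = 13.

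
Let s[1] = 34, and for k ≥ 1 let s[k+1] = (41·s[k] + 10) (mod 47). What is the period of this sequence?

s[1] = 34,  s[2] = 41,  s[3] = 46,  s[4] = 16,  s[5] = 8,  s[6] = 9,  s[7] = 3,  s[8] = 39,  s[9] = 11,  s[10] = 38,  s[11] = 17,  s[12] = 2,  s[13] = 45,  s[14] = 22,  s[15] = 19,  s[16] = 37,  s[17] = 23,  s[18] = 13,  s[19] = 26,  s[20] = 42,  s[21] = 40,  s[22] = 5,  s[23] = 27,  s[24] = 36,  s[25] = 29,  s[26] = 24,  s[27] = 7,  s[28] = 15,  s[29] = 14,  s[30] = 20,  s[31] = 31,  s[32] = 12,  s[33] = 32,  s[34] = 6,  s[35] = 21,  s[36] = 25,  s[37] = 1,  s[38] = 4,  s[39] = 33,  s[40] = 0,  s[41] = 10,  s[42] = 44,  s[43] = 28,  s[44] = 30,  s[45] = 18,  s[46] = 43,  s[47] = 34.
The sequence repeats with period 46.

46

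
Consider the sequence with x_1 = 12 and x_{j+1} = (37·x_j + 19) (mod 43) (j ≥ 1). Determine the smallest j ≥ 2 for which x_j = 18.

4

Listing terms: x_1 = 12,  x_2 = 33,  x_3 = 36,  x_4 = 18,  x_5 = 40,  x_6 = 37,  x_7 = 12.
Since x_7 = x_1 = 12, the sequence is periodic with period 6.
The value 18 first appears (with j ≥ 2) at x_4.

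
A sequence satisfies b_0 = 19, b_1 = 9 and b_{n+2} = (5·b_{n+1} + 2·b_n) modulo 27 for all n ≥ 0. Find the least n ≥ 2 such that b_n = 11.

b_0 = 19,  b_1 = 9,  b_2 = 2,  b_3 = 1,  b_4 = 9,  b_5 = 20,  b_6 = 10,  b_7 = 9,  b_8 = 11,  b_9 = 19,  b_{10} = 9.
Since (b_9, b_{10}) = (b_0, b_1) = (19, 9) (two consecutive terms determine the rest), the sequence is periodic with period 9.
The value 11 first appears (with n ≥ 2) at b_8.

8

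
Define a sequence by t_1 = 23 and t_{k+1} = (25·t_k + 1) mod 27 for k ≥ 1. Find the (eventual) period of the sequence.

Listing terms: t_1 = 23; t_2 = 9; t_3 = 10; t_4 = 8; t_5 = 12; t_6 = 4; t_7 = 20; t_8 = 15; t_9 = 25; t_{10} = 5; t_{11} = 18; t_{12} = 19; t_{13} = 17; t_{14} = 21; t_{15} = 13; t_{16} = 2; t_{17} = 24; t_{18} = 7; t_{19} = 14; t_{20} = 0; t_{21} = 1; t_{22} = 26; t_{23} = 3; t_{24} = 22; t_{25} = 11; t_{26} = 6; t_{27} = 16; t_{28} = 23.
Since t_{28} = t_1 = 23, the sequence is periodic with period 27.

27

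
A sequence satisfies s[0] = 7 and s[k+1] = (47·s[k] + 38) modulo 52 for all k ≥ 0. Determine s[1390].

We have s[0] = 7,  s[1] = 3,  s[2] = 23,  s[3] = 27,  s[4] = 7.
Since s[4] = s[0] = 7, the sequence is periodic with period 4.
(1390 - 0) mod 4 = 2, so s[1390] = s[2] = 23.

23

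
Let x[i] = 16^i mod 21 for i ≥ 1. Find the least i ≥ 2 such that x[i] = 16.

4

Listing terms: x[1] = 16,  x[2] = 4,  x[3] = 1,  x[4] = 16.
Since x[4] = x[1] = 16, the sequence is periodic with period 3.
The value 16 next appears (with i ≥ 2) at x[4].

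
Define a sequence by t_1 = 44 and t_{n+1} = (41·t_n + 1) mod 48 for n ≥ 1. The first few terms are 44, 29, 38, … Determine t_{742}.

17

We have t_1 = 44; t_2 = 29; t_3 = 38; t_4 = 23; t_5 = 32; t_6 = 17; t_7 = 26; t_8 = 11; t_9 = 20; t_{10} = 5; t_{11} = 14; t_{12} = 47; t_{13} = 8; t_{14} = 41; t_{15} = 2; t_{16} = 35; t_{17} = 44.
Since t_{17} = t_1 = 44, the sequence is periodic with period 16.
So t_{742} = t_{1 + ((742-1) mod 16)} = t_6 = 17.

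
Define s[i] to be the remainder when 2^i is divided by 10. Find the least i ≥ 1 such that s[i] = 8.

Computing terms: s[0] = 1; s[1] = 2; s[2] = 4; s[3] = 8; s[4] = 6; s[5] = 2.
Since s[5] = s[1] = 2, the sequence is eventually periodic: after a pre-period of length 1 it cycles with period 4.
The value 8 first appears (with i ≥ 1) at s[3].

3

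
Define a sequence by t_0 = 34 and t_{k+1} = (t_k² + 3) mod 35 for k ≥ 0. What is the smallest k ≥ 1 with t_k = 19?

t_0 = 34,  t_1 = 4,  t_2 = 19,  t_3 = 14,  t_4 = 24,  t_5 = 19.
Since t_5 = t_2 = 19, the sequence is eventually periodic: after a pre-period of length 2 it cycles with period 3.
The value 19 first appears (with k ≥ 1) at t_2.

2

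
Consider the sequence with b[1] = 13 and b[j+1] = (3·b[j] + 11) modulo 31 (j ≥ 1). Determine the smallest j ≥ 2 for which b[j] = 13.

We have b[1] = 13; b[2] = 19; b[3] = 6; b[4] = 29; b[5] = 5; b[6] = 26; b[7] = 27; b[8] = 30; b[9] = 8; b[10] = 4; b[11] = 23; b[12] = 18; b[13] = 3; b[14] = 20; b[15] = 9; b[16] = 7; b[17] = 1; b[18] = 14; b[19] = 22; b[20] = 15; b[21] = 25; b[22] = 24; b[23] = 21; b[24] = 12; b[25] = 16; b[26] = 28; b[27] = 2; b[28] = 17; b[29] = 0; b[30] = 11; b[31] = 13.
Since b[31] = b[1] = 13, the sequence is periodic with period 30.
The value 13 next appears (with j ≥ 2) at b[31].

31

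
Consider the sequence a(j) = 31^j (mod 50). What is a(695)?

Listing terms: a(0) = 1; a(1) = 31; a(2) = 11; a(3) = 41; a(4) = 21; a(5) = 1.
Since a(5) = a(0) = 1, the sequence is periodic with period 5.
So a(695) = a(0 + ((695-0) mod 5)) = a(0) = 1.

1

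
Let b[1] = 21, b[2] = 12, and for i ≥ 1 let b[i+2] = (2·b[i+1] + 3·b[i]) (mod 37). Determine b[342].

27

Listing terms: b[1] = 21, b[2] = 12, b[3] = 13, b[4] = 25, b[5] = 15, b[6] = 31, b[7] = 33, b[8] = 11, b[9] = 10, b[10] = 16, b[11] = 25, b[12] = 24, b[13] = 12, b[14] = 22, b[15] = 6, b[16] = 4, b[17] = 26, b[18] = 27, b[19] = 21, b[20] = 12.
Since (b[19], b[20]) = (b[1], b[2]) = (21, 12) (two consecutive terms determine the rest), the sequence is periodic with period 18.
(342 - 1) mod 18 = 17, so b[342] = b[18] = 27.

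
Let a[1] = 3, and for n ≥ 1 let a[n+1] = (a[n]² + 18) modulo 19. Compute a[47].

We have a[1] = 3,  a[2] = 8,  a[3] = 6,  a[4] = 16,  a[5] = 8.
Since a[5] = a[2] = 8, the sequence is eventually periodic: after a pre-period of length 1 it cycles with period 3.
For n ≥ 2, a[n] depends only on (n - 2) mod 3. (47 - 2) mod 3 = 0, so a[47] = a[2] = 8.

8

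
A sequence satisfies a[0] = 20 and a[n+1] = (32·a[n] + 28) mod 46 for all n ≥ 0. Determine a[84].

10

Computing terms: a[0] = 20,  a[1] = 24,  a[2] = 14,  a[3] = 16,  a[4] = 34,  a[5] = 12,  a[6] = 44,  a[7] = 10,  a[8] = 26,  a[9] = 32,  a[10] = 40,  a[11] = 20.
Since a[11] = a[0] = 20, the sequence is periodic with period 11.
(84 - 0) mod 11 = 7, so a[84] = a[7] = 10.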